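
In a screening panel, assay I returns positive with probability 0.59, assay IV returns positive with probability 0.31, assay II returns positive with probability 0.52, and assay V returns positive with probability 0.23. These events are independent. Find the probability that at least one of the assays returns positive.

0.89544016

Since the events are independent, P(none) is the product of the individual non-occurrence probabilities.
P(none) = (1 − 0.59) × (1 − 0.31) × (1 − 0.52) × (1 − 0.23) = 0.41 × 0.69 × 0.48 × 0.77 = 0.10455984
P(at least one) = 1 − 0.10455984 = 0.89544016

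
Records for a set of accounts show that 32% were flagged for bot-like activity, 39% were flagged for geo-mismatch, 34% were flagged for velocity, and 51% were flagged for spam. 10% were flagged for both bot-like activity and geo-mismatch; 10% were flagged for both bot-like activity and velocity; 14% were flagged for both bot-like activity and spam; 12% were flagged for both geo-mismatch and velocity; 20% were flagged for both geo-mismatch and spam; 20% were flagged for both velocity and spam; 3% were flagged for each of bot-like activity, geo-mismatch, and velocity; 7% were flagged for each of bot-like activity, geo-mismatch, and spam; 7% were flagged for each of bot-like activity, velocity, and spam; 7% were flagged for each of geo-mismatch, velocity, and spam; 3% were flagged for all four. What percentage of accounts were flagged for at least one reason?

Apply inclusion-exclusion:
P(at least one) = 32 + 39 + 34 + 51 − 10 − 10 − 14 − 12 − 20 − 20 + 3 + 7 + 7 + 7 − 3 = 91%

91%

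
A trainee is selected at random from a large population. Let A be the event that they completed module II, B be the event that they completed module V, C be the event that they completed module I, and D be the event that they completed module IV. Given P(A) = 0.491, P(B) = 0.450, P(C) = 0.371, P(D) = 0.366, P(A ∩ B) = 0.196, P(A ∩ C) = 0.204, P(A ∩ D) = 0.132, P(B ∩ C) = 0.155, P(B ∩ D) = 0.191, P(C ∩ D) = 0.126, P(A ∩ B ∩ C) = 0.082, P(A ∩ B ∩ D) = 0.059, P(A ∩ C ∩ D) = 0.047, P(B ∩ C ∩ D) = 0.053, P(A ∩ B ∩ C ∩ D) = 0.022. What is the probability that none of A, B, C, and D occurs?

0.107

P(A ∪ B ∪ C ∪ D) = 0.491 + 0.450 + 0.371 + 0.366 − 0.196 − 0.204 − 0.132 − 0.155 − 0.191 − 0.126 + 0.082 + 0.059 + 0.047 + 0.053 − 0.022 = 0.893
P(none) = 1 − 0.893 = 0.107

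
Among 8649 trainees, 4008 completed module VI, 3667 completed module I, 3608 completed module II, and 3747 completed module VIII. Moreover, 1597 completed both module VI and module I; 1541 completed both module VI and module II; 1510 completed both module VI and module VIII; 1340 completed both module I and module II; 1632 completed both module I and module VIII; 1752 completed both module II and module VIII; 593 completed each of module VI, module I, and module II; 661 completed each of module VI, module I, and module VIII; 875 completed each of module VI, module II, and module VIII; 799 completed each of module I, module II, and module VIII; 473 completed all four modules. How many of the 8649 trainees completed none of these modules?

536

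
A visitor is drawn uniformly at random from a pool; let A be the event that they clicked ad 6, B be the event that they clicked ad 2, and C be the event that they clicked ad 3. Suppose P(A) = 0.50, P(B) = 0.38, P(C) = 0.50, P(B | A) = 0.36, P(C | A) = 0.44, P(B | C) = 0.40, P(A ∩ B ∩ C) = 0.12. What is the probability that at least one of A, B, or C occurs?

0.90

P(A ∩ B) = P(A)·P(B|A) = 0.50 × 0.36 = 0.18
P(A ∩ C) = P(A)·P(C|A) = 0.50 × 0.44 = 0.22
P(B ∩ C) = P(C)·P(B|C) = 0.50 × 0.40 = 0.20
P(A ∪ B ∪ C) = 0.50 + 0.38 + 0.50 − 0.18 − 0.22 − 0.20 + 0.12 = 0.90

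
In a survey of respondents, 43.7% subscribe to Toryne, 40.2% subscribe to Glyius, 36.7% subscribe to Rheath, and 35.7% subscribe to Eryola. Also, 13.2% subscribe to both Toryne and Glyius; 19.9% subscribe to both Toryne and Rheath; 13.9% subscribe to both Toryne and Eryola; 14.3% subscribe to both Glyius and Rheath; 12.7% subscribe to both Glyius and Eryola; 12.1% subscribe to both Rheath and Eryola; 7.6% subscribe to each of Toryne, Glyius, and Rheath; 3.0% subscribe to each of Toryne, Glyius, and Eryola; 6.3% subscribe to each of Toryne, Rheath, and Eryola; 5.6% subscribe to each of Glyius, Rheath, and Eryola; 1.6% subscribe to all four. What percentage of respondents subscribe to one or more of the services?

91.1%

P(≥1) = 43.7 + 40.2 + 36.7 + 35.7 − 13.2 − 19.9 − 13.9 − 14.3 − 12.7 − 12.1 + 7.6 + 3.0 + 6.3 + 5.6 − 1.6 = 91.1%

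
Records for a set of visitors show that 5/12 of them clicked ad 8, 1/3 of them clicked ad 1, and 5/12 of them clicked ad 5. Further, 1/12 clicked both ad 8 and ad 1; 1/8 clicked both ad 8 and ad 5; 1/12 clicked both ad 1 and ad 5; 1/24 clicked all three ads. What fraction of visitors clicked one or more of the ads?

P(at least one) = 5/12 + 1/3 + 5/12 − 1/12 − 1/8 − 1/12 + 1/24 = 11/12

11/12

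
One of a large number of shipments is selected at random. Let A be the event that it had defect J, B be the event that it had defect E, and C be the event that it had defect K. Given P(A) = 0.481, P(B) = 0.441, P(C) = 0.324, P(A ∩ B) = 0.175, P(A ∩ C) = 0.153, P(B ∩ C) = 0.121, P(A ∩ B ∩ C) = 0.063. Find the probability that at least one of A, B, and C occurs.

0.860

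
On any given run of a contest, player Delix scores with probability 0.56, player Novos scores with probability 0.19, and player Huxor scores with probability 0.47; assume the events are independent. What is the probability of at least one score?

P(none) = (1 − 0.56) × (1 − 0.19) × (1 − 0.47) = 0.44 × 0.81 × 0.53 = 0.188892
P(at least one) = 1 − 0.188892 = 0.811108

0.811108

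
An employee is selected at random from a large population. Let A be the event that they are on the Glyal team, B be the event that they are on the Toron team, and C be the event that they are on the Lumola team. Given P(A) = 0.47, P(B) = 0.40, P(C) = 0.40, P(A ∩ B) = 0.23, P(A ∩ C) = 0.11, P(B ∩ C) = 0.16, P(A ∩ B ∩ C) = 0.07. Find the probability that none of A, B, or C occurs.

0.16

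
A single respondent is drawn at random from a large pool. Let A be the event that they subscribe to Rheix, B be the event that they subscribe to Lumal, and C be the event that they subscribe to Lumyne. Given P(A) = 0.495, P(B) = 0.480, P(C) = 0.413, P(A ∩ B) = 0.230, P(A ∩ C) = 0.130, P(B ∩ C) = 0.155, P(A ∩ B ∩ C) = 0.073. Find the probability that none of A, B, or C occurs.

0.054

Using inclusion–exclusion:
P(A ∪ B ∪ C) = 0.495 + 0.480 + 0.413 − 0.230 − 0.130 − 0.155 + 0.073 = 0.946
P(none) = 1 − 0.946 = 0.054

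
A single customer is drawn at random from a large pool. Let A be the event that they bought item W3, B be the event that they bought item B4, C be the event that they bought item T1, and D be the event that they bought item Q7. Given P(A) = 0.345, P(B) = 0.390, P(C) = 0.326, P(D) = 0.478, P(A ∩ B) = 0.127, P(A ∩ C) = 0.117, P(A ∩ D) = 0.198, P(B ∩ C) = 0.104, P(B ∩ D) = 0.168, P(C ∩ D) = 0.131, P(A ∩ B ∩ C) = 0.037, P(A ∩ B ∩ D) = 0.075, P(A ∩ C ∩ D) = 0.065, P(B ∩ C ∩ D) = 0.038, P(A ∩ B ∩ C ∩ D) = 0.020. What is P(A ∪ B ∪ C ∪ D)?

0.889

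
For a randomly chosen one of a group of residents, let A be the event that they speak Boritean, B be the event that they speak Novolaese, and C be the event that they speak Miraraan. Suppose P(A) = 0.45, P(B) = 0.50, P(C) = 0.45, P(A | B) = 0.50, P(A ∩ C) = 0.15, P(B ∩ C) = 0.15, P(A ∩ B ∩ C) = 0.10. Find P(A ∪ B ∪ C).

0.95

P(A ∩ B) = P(B)·P(A|B) = 0.50 × 0.50 = 0.25
P(A ∪ B ∪ C) = 0.45 + 0.50 + 0.45 − 0.25 − 0.15 − 0.15 + 0.10 = 0.95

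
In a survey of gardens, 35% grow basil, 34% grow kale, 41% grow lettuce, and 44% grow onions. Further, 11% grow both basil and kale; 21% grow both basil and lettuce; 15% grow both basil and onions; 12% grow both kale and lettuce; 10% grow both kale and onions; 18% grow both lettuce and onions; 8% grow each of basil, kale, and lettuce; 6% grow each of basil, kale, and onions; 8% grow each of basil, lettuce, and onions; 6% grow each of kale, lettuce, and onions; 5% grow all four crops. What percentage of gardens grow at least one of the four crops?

90%

By inclusion-exclusion,
P(at least one) = 35 + 34 + 41 + 44 − 11 − 21 − 15 − 12 − 10 − 18 + 8 + 6 + 8 + 6 − 5 = 90%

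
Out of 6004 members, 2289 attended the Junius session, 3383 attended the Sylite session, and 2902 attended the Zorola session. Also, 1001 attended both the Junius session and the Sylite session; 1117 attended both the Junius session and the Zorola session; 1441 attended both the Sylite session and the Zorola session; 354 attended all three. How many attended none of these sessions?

635

Using inclusion–exclusion:
|union| = 2289 + 3383 + 2902 − 1001 − 1117 − 1441 + 354 = 5369
None: 6004 − 5369 = 635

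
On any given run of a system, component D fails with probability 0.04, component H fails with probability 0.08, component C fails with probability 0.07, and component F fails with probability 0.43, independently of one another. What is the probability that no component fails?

0.46818432

Since the events are independent, P(none) is the product of the individual non-occurrence probabilities.
P(none) = (1 − 0.04) × (1 − 0.08) × (1 − 0.07) × (1 − 0.43) = 0.96 × 0.92 × 0.93 × 0.57 = 0.46818432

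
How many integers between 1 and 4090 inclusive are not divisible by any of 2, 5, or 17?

floor(4090/2) + floor(4090/5) + floor(4090/17) − floor(4090/10) − floor(4090/34) − floor(4090/85) + floor(4090/170) = 2045 + 818 + 240 − 409 − 120 − 48 + 24 = 2550
4090 − 2550 = 1540

1540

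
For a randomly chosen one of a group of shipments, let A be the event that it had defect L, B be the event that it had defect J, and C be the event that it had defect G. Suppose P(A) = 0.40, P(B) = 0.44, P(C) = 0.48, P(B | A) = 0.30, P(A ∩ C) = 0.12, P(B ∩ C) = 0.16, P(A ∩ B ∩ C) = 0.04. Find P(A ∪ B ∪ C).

0.96

P(A ∩ B) = P(A)·P(B|A) = 0.40 × 0.30 = 0.12
By inclusion–exclusion:
P(A ∪ B ∪ C) = 0.40 + 0.44 + 0.48 − 0.12 − 0.12 − 0.16 + 0.04 = 0.96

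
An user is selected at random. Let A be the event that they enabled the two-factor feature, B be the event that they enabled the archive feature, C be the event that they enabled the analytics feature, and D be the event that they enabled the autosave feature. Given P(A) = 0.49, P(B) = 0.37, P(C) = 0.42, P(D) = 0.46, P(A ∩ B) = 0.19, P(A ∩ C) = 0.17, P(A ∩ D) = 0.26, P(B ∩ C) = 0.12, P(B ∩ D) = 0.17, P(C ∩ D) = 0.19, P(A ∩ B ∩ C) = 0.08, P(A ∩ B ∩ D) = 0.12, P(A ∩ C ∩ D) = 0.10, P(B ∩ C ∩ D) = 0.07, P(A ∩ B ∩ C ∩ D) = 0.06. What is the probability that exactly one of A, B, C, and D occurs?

By inclusion–exclusion (exactly-one form):
P(exactly one) = 0.49 + 0.37 + 0.42 + 0.46 − 2·0.19 − 2·0.17 − 2·0.26 − 2·0.12 − 2·0.17 − 2·0.19 + 3·0.08 + 3·0.12 + 3·0.10 + 3·0.07 − 4·0.06 = 0.41

0.41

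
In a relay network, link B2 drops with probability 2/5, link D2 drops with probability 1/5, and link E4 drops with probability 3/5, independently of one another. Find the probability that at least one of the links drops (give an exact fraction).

P(none) = (1 − 2/5) × (1 − 1/5) × (1 − 3/5) = 3/5 × 4/5 × 2/5 = 24/125
P(at least one) = 1 − 24/125 = 101/125

101/125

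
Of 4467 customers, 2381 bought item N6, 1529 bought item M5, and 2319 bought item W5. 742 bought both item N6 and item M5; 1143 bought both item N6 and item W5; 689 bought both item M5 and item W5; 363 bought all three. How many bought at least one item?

4018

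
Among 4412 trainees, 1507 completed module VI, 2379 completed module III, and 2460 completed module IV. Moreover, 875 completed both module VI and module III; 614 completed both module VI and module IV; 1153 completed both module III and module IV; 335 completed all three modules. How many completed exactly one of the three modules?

2067

By inclusion–exclusion (exactly-one form):
|exactly one| = 1507 + 2379 + 2460 − 2·875 − 2·614 − 2·1153 + 3·335 = 2067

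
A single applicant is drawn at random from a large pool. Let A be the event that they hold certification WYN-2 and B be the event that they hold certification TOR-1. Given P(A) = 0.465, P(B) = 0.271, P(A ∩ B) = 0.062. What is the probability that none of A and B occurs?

0.326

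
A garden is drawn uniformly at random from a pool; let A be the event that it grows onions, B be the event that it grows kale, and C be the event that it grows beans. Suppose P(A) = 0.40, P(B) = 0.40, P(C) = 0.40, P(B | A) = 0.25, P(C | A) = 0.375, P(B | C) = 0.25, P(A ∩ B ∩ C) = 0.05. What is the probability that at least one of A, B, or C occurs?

0.90

P(A ∩ B) = P(A)·P(B|A) = 0.40 × 0.25 = 0.10
P(A ∩ C) = P(A)·P(C|A) = 0.40 × 0.375 = 0.15
P(B ∩ C) = P(C)·P(B|C) = 0.40 × 0.25 = 0.10
P(A ∪ B ∪ C) = 0.40 + 0.40 + 0.40 − 0.10 − 0.15 − 0.10 + 0.05 = 0.90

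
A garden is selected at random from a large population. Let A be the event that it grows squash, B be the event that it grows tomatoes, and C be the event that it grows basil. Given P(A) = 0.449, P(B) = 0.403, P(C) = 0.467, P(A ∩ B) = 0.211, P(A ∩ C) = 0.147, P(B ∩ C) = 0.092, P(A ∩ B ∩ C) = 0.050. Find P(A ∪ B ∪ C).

0.919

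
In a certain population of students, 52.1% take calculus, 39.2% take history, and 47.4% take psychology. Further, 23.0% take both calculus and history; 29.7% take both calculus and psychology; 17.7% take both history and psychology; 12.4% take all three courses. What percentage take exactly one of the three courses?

35.1%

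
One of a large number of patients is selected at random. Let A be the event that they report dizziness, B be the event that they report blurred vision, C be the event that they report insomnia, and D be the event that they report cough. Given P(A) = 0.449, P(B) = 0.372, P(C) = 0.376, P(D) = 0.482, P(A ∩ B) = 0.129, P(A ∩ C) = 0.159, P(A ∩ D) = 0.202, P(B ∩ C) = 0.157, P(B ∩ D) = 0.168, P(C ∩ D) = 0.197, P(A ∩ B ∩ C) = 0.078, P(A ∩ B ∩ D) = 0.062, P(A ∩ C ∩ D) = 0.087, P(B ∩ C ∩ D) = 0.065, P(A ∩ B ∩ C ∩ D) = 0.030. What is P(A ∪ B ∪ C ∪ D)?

0.929

By inclusion–exclusion:
P(A ∪ B ∪ C ∪ D) = 0.449 + 0.372 + 0.376 + 0.482 − 0.129 − 0.159 − 0.202 − 0.157 − 0.168 − 0.197 + 0.078 + 0.062 + 0.087 + 0.065 − 0.030 = 0.929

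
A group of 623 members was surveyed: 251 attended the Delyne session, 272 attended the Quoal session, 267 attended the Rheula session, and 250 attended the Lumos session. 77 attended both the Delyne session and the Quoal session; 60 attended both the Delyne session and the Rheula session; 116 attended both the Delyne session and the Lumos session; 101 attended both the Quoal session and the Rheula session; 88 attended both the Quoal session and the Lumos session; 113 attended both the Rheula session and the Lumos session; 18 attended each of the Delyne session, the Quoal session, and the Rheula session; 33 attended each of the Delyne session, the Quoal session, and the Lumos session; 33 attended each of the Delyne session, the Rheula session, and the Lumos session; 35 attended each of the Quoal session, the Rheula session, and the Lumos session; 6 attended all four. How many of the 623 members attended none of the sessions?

25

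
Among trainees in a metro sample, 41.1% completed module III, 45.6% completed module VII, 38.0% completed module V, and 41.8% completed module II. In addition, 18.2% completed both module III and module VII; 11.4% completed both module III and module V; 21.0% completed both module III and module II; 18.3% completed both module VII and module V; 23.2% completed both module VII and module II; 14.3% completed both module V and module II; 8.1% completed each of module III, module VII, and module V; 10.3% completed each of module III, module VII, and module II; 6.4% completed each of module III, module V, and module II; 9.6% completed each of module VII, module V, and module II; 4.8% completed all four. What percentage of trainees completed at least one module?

89.7%

By inclusion–exclusion:
P(union) = 41.1 + 45.6 + 38.0 + 41.8 − 18.2 − 11.4 − 21.0 − 18.3 − 23.2 − 14.3 + 8.1 + 10.3 + 6.4 + 9.6 − 4.8 = 89.7%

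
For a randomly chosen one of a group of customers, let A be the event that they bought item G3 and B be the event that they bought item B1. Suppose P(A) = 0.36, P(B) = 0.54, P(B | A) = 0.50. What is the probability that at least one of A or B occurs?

P(A ∩ B) = P(A)·P(B|A) = 0.36 × 0.50 = 0.18
P(A ∪ B) = 0.36 + 0.54 − 0.18 = 0.72

0.72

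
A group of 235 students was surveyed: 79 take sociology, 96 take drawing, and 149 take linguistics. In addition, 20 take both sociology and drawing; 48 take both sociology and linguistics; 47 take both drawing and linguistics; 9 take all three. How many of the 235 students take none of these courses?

|union| = 79 + 96 + 149 − 20 − 48 − 47 + 9 = 218
None: 235 − 218 = 17

17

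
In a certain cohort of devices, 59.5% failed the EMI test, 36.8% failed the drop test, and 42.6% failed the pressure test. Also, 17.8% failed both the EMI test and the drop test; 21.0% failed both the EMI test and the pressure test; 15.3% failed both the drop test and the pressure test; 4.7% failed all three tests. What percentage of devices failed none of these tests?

P(union) = 59.5 + 36.8 + 42.6 − 17.8 − 21.0 − 15.3 + 4.7 = 89.5%
P(none) = 100% − 89.5% = 10.5%

10.5%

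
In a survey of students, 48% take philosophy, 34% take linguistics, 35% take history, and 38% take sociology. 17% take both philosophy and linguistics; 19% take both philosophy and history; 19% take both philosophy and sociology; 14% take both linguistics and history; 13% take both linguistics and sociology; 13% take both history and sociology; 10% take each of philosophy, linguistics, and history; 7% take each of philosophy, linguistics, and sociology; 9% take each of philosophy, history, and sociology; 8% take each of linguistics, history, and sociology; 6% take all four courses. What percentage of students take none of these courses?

Using inclusion–exclusion:
P(union) = 48 + 34 + 35 + 38 − 17 − 19 − 19 − 14 − 13 − 13 + 10 + 7 + 9 + 8 − 6 = 88%
P(none) = 100% − 88% = 12%

12%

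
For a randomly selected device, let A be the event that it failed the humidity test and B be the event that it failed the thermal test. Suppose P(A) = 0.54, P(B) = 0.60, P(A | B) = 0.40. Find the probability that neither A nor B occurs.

0.10

P(A ∩ B) = P(B)·P(A|B) = 0.60 × 0.40 = 0.24
By inclusion–exclusion:
P(A ∪ B) = 0.54 + 0.60 − 0.24 = 0.90
P(none) = 1 − 0.90 = 0.10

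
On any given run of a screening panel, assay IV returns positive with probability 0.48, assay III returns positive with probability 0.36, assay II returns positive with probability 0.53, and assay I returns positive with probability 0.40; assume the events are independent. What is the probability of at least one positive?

P(none) = (1 − 0.48) × (1 − 0.36) × (1 − 0.53) × (1 − 0.40) = 0.52 × 0.64 × 0.47 × 0.60 = 0.0938496
P(at least one) = 1 − 0.0938496 = 0.9061504

0.9061504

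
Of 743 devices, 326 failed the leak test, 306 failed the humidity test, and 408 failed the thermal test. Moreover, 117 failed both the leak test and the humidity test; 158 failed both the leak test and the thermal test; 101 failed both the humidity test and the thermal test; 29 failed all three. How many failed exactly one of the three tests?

375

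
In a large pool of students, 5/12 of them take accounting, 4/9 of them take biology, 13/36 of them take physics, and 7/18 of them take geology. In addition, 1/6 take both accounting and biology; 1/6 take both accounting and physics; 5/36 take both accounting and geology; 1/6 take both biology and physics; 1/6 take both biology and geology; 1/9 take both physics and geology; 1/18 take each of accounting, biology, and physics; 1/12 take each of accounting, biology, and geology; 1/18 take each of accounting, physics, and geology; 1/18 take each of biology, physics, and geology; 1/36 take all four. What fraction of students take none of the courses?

By inclusion-exclusion,
P(≥1) = 5/12 + 4/9 + 13/36 + 7/18 − 1/6 − 1/6 − 5/36 − 1/6 − 1/6 − 1/9 + 1/18 + 1/12 + 1/18 + 1/18 − 1/36 = 11/12
P(none) = 1 − 11/12 = 1/12

1/12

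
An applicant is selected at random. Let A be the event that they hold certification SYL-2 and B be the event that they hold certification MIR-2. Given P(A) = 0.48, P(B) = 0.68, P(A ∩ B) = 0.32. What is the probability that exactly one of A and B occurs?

Using the inclusion–exclusion count for exactly one event:
P(exactly one) = 0.48 + 0.68 − 2·0.32 = 0.52

0.52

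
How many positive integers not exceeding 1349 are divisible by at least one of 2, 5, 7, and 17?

⌊1349/2⌋ + ⌊1349/5⌋ + ⌊1349/7⌋ + ⌊1349/17⌋ − ⌊1349/10⌋ − ⌊1349/14⌋ − ⌊1349/34⌋ − ⌊1349/35⌋ − ⌊1349/85⌋ − ⌊1349/119⌋ + ⌊1349/70⌋ + ⌊1349/170⌋ + ⌊1349/238⌋ + ⌊1349/595⌋ − ⌊1349/1190⌋ = 674 + 269 + 192 + 79 − 134 − 96 − 39 − 38 − 15 − 11 + 19 + 7 + 5 + 2 − 1 = 913

913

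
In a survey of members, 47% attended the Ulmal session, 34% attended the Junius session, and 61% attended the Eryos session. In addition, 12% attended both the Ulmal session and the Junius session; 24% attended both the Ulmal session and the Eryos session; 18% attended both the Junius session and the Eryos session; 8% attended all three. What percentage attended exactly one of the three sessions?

58%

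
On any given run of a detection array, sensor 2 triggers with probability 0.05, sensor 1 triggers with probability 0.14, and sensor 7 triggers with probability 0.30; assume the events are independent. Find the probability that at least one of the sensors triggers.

0.4281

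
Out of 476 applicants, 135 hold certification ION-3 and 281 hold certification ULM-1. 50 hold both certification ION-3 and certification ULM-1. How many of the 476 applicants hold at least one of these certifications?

By inclusion–exclusion:
|at least one| = 135 + 281 − 50 = 366

366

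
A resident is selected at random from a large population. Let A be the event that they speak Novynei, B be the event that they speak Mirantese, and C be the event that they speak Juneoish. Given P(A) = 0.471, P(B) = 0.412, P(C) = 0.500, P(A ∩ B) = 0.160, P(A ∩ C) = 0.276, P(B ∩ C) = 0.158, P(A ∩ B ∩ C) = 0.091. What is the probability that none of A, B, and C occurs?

0.120

Inclusion–exclusion gives
P(A ∪ B ∪ C) = 0.471 + 0.412 + 0.500 − 0.160 − 0.276 − 0.158 + 0.091 = 0.880
P(none) = 1 − 0.880 = 0.120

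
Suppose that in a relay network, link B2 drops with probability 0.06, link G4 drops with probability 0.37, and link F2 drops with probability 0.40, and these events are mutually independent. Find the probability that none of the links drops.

0.35532

Since the events are independent, P(none) is the product of the individual non-occurrence probabilities.
P(none) = (1 − 0.06) × (1 − 0.37) × (1 − 0.40) = 0.94 × 0.63 × 0.60 = 0.35532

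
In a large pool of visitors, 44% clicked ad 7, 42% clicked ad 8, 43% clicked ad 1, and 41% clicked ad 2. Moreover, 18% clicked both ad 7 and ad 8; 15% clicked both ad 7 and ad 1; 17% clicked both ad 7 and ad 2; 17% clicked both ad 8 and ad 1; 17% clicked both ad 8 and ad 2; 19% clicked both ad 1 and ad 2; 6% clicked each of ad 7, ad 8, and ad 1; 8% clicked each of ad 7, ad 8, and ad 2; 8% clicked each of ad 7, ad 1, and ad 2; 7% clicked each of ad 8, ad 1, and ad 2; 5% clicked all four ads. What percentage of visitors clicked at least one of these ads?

P(≥1) = 44 + 42 + 43 + 41 − 18 − 15 − 17 − 17 − 17 − 19 + 6 + 8 + 8 + 7 − 5 = 91%

91%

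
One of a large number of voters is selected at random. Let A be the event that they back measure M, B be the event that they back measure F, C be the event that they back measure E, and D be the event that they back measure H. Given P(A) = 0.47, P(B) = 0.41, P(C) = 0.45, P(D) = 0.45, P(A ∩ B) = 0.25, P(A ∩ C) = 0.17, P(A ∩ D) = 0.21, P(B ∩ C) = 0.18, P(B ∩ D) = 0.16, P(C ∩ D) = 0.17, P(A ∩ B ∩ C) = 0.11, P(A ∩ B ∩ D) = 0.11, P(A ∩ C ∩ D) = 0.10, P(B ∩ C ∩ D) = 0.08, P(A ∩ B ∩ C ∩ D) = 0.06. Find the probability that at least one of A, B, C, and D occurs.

0.98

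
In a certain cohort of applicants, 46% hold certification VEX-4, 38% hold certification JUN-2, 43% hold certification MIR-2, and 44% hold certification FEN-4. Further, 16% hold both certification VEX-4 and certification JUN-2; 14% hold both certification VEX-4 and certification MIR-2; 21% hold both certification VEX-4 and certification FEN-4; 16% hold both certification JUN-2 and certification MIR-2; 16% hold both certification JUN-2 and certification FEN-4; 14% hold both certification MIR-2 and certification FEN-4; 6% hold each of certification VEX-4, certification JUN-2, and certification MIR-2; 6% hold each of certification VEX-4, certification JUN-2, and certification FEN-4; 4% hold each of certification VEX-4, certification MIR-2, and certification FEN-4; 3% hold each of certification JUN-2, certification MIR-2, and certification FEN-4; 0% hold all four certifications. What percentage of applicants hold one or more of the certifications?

By inclusion–exclusion:
P(≥1) = 46 + 38 + 43 + 44 − 16 − 14 − 21 − 16 − 16 − 14 + 6 + 6 + 4 + 3 − 0 = 93%

93%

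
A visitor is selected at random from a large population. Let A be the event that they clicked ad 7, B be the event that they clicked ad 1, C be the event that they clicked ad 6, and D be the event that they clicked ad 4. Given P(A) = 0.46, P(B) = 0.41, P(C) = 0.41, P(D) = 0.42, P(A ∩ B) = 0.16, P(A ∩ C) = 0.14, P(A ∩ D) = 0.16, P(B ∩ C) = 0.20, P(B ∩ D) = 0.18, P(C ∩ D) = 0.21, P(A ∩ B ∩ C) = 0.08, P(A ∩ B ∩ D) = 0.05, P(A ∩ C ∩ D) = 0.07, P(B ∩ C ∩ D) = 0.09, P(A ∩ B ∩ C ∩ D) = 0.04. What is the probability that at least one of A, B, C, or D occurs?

0.90

P(A ∪ B ∪ C ∪ D) = 0.46 + 0.41 + 0.41 + 0.42 − 0.16 − 0.14 − 0.16 − 0.20 − 0.18 − 0.21 + 0.08 + 0.05 + 0.07 + 0.09 − 0.04 = 0.90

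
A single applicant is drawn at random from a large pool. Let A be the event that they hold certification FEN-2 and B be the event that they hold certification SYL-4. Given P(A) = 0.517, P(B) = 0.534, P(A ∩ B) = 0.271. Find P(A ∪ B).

Apply inclusion-exclusion:
P(A ∪ B) = 0.517 + 0.534 − 0.271 = 0.780

0.780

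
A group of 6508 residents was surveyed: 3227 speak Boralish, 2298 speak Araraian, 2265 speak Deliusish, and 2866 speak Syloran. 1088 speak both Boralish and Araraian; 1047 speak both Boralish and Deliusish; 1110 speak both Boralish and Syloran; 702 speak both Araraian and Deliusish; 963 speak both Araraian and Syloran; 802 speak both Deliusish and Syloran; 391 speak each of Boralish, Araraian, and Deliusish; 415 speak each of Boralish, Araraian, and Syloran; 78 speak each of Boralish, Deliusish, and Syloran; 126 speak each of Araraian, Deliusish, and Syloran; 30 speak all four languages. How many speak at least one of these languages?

5924

By inclusion-exclusion,
|union| = 3227 + 2298 + 2265 + 2866 − 1088 − 1047 − 1110 − 702 − 963 − 802 + 391 + 415 + 78 + 126 − 30 = 5924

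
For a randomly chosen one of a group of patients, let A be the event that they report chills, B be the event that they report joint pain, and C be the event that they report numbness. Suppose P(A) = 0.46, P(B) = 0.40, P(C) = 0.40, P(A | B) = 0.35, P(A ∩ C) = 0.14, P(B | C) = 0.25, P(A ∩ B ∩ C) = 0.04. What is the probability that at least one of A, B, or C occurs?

0.92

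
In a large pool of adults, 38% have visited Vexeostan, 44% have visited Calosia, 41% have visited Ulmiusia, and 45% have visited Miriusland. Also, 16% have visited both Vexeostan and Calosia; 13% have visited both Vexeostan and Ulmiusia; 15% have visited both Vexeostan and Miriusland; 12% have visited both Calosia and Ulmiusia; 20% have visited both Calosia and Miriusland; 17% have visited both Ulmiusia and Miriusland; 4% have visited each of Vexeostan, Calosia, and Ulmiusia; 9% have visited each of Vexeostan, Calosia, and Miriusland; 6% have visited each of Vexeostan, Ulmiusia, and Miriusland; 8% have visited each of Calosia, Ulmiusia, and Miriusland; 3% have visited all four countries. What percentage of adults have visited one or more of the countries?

99%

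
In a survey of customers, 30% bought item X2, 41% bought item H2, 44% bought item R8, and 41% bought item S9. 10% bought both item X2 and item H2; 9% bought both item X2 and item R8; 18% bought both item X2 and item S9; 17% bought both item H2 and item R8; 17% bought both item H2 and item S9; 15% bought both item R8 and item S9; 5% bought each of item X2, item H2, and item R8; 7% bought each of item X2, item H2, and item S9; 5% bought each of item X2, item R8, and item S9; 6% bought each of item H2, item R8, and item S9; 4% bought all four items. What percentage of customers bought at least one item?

Inclusion–exclusion gives
P(≥1) = 30 + 41 + 44 + 41 − 10 − 9 − 18 − 17 − 17 − 15 + 5 + 7 + 5 + 6 − 4 = 89%

89%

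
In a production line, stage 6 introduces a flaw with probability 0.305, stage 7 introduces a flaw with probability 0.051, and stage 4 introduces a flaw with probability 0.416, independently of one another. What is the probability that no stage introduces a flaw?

0.38518012

P(none) = (1 − 0.305) × (1 − 0.051) × (1 − 0.416) = 0.695 × 0.949 × 0.584 = 0.38518012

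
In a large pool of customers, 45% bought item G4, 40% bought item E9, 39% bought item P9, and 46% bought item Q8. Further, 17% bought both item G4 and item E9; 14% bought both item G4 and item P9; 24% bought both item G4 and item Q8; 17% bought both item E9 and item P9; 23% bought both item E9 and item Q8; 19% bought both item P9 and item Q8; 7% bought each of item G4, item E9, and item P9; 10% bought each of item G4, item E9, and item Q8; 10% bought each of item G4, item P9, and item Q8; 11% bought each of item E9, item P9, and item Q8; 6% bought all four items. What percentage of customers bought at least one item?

88%

By inclusion-exclusion,
P(≥1) = 45 + 40 + 39 + 46 − 17 − 14 − 24 − 17 − 23 − 19 + 7 + 10 + 10 + 11 − 6 = 88%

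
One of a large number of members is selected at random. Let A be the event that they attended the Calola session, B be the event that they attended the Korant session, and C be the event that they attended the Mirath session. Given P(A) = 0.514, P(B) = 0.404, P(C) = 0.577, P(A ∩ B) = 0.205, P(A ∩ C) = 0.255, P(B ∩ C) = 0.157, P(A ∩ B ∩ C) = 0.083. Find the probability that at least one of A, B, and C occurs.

0.961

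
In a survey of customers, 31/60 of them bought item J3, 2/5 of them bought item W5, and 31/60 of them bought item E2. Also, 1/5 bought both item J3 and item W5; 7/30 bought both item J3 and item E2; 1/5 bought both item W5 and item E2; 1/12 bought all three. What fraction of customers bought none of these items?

7/60

Apply inclusion-exclusion:
P(union) = 31/60 + 2/5 + 31/60 − 1/5 − 7/30 − 1/5 + 1/12 = 53/60
P(none) = 1 − 53/60 = 7/60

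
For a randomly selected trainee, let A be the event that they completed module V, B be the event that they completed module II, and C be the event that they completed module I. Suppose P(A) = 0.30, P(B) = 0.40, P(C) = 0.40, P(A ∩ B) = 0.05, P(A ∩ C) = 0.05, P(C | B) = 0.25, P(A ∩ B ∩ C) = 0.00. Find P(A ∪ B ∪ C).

P(B ∩ C) = P(B)·P(C|B) = 0.40 × 0.25 = 0.10
Apply inclusion-exclusion:
P(A ∪ B ∪ C) = 0.30 + 0.40 + 0.40 − 0.05 − 0.05 − 0.10 + 0.00 = 0.90

0.90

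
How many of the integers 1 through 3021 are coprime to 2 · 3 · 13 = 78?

930

By inclusion–exclusion:
1510 + 1007 + 232 − 503 − 116 − 77 + 38 = 2091
3021 − 2091 = 930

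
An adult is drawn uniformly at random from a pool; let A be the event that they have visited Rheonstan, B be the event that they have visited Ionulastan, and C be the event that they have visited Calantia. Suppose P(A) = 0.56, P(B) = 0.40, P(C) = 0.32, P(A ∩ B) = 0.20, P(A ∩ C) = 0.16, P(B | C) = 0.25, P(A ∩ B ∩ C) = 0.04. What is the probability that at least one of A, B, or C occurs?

P(B ∩ C) = P(C)·P(B|C) = 0.32 × 0.25 = 0.08
Apply inclusion-exclusion:
P(A ∪ B ∪ C) = 0.56 + 0.40 + 0.32 − 0.20 − 0.16 − 0.08 + 0.04 = 0.88

0.88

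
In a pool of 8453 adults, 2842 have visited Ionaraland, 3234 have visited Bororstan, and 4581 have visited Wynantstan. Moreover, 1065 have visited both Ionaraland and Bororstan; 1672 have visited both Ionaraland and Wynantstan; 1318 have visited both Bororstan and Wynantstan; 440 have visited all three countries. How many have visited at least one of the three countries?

7042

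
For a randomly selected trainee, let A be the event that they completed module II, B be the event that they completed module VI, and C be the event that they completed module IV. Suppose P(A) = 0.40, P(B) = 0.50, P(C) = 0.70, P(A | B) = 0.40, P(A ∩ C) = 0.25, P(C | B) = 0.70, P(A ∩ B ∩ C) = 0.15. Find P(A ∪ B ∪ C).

0.95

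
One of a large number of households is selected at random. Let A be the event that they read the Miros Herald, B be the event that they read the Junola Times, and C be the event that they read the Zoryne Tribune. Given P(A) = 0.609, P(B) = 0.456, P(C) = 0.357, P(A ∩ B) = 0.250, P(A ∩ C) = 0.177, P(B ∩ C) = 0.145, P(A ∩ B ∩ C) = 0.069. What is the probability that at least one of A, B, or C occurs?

Using inclusion–exclusion:
P(A ∪ B ∪ C) = 0.609 + 0.456 + 0.357 − 0.250 − 0.177 − 0.145 + 0.069 = 0.919

0.919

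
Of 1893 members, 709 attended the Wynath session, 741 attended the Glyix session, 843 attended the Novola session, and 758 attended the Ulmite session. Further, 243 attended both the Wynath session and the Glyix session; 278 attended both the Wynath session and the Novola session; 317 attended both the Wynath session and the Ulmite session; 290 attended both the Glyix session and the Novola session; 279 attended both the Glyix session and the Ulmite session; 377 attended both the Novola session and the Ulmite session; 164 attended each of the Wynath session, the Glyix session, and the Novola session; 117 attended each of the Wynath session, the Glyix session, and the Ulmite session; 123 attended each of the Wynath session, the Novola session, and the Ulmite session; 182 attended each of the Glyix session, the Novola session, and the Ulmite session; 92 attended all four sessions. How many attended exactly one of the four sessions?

873

N(exactly one) = 709 + 741 + 843 + 758 − 2·243 − 2·278 − 2·317 − 2·290 − 2·279 − 2·377 + 3·164 + 3·117 + 3·123 + 3·182 − 4·92 = 873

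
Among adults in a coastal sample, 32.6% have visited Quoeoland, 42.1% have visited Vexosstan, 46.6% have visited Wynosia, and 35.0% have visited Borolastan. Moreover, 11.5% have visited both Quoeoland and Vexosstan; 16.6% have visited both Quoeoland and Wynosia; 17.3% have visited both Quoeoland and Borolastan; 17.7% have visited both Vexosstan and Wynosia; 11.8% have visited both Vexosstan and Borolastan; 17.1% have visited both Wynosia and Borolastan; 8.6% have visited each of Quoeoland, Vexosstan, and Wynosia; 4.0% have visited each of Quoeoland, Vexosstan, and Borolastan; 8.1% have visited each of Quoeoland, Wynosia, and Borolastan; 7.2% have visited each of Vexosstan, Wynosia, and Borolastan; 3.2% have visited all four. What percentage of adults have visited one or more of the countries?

P(union) = 32.6 + 42.1 + 46.6 + 35.0 − 11.5 − 16.6 − 17.3 − 17.7 − 11.8 − 17.1 + 8.6 + 4.0 + 8.1 + 7.2 − 3.2 = 89.0%

89.0%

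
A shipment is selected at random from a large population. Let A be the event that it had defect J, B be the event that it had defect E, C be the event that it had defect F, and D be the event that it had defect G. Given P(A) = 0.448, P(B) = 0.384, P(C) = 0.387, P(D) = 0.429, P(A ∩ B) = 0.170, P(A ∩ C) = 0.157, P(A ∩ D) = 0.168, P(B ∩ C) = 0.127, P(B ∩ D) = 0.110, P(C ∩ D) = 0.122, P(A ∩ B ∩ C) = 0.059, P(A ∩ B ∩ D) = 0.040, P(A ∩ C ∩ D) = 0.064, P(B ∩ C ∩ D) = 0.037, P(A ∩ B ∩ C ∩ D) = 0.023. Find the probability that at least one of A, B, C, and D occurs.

0.971

By inclusion-exclusion,
P(A ∪ B ∪ C ∪ D) = 0.448 + 0.384 + 0.387 + 0.429 − 0.170 − 0.157 − 0.168 − 0.127 − 0.110 − 0.122 + 0.059 + 0.040 + 0.064 + 0.037 − 0.023 = 0.971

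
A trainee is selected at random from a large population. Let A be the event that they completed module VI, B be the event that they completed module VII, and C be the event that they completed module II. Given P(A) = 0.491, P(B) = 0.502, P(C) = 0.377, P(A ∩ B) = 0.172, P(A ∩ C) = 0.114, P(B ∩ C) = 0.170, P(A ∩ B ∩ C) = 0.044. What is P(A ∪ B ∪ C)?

0.958

Using inclusion–exclusion:
P(A ∪ B ∪ C) = 0.491 + 0.502 + 0.377 − 0.172 − 0.114 − 0.170 + 0.044 = 0.958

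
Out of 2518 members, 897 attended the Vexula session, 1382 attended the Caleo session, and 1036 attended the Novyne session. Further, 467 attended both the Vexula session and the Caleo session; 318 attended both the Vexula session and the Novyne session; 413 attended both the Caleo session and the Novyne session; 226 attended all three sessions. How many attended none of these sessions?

By inclusion-exclusion,
N(≥1) = 897 + 1382 + 1036 − 467 − 318 − 413 + 226 = 2343
None: 2518 − 2343 = 175

175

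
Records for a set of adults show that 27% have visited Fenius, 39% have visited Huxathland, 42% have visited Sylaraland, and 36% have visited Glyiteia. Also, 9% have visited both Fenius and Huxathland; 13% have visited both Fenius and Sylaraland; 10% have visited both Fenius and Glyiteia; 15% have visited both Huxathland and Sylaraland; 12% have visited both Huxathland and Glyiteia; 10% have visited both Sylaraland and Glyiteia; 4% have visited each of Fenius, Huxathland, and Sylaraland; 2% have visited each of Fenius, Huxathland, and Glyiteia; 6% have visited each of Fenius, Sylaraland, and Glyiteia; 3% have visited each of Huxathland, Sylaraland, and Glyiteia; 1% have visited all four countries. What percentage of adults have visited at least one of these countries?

P(union) = 27 + 39 + 42 + 36 − 9 − 13 − 10 − 15 − 12 − 10 + 4 + 2 + 6 + 3 − 1 = 89%

89%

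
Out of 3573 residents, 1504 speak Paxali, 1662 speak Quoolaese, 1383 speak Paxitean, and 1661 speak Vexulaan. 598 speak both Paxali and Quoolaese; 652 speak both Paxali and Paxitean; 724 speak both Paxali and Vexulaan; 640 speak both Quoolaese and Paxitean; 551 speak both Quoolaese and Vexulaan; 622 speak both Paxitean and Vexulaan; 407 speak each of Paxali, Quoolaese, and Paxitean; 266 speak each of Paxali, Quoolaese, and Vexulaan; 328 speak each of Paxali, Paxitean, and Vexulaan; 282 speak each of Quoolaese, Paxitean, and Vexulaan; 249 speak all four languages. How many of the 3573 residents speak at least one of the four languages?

Inclusion–exclusion gives
|union| = 1504 + 1662 + 1383 + 1661 − 598 − 652 − 724 − 640 − 551 − 622 + 407 + 266 + 328 + 282 − 249 = 3457

3457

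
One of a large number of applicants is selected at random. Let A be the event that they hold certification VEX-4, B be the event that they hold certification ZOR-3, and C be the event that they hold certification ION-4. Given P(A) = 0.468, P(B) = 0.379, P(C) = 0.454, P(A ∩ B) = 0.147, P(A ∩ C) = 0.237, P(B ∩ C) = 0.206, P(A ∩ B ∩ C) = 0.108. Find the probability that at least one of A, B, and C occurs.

By inclusion-exclusion,
P(A ∪ B ∪ C) = 0.468 + 0.379 + 0.454 − 0.147 − 0.237 − 0.206 + 0.108 = 0.819

0.819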